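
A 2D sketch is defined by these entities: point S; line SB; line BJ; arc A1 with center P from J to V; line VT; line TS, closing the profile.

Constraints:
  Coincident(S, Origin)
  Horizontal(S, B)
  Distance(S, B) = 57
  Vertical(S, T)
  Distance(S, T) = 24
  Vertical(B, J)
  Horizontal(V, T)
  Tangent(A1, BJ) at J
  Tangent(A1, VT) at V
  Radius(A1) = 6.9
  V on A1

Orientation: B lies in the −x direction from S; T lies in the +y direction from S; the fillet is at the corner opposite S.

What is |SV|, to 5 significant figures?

55.552

S is at the origin; S and B share the same y with |SB| = 57.0 and B on the −x side, so B = (-57.000, 0.0000). ST is vertical with |ST| = 24.0 and T on the +y side, so T = (0.0000, 24.000). The virtual corner opposite S is at (-57.000, 24.000). A1 meets BJ tangentially, so PJ is at right angles to BJ and the tangent condition forces PV to be normal to VT, with radius 6.9, so the center P sits 6.9 in from both sides at P = (-50.100, 17.100). That places the tangent points at J = (-57.000, 17.100) on BJ and V = (-50.100, 24.000) on VT. Then |SV| = |V − S| = 55.552.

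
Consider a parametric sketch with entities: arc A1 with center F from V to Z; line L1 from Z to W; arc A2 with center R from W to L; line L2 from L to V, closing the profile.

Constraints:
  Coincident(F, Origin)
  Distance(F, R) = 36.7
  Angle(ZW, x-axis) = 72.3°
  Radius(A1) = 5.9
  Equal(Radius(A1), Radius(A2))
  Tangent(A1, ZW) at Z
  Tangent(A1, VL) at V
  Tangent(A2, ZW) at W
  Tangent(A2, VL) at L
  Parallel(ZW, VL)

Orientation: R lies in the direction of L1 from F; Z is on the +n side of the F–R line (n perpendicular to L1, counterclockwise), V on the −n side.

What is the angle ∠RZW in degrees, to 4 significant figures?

9.133°

Tangency of A1 to both parallel lines with radius 5.9 puts Z and V at F ± 5.9·n: Z = (-5.621, 1.794), V = (5.621, -1.794). Equal radii place W and L the same way about R: W = R + 5.9·n = (5.537, 36.76), L = R − 5.9·n = (16.78, 33.17). Then cos ∠RZW = ZR·ZW / (|ZR||ZW|), giving 9.133°.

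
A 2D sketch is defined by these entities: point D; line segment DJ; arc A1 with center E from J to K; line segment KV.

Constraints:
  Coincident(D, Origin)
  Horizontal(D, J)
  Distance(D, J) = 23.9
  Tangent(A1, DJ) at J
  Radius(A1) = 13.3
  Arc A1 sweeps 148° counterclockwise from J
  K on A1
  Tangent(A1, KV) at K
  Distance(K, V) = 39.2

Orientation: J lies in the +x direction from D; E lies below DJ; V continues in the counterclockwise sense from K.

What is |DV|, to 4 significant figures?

67.57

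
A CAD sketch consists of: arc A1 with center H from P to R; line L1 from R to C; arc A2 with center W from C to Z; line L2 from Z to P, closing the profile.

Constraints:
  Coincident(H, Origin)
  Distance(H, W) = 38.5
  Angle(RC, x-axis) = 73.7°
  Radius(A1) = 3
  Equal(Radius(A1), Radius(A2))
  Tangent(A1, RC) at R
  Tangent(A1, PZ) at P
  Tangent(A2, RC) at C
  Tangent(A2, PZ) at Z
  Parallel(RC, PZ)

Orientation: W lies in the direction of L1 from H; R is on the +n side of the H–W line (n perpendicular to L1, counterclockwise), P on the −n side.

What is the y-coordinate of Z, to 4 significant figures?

36.11

The slot axis is L1's direction at 73.7°, so u = (cos 73.7°, sin 73.7°) = (0.2807, 0.9598) and n = (−sin 73.7°, cos 73.7°) = (-0.9598, 0.2807). H is at the origin and W lies 38.5 along u from H, so W = 38.5·u = (10.81, 36.95). Tangency of A1 to both parallel lines with radius 3.0 puts R and P at H ± 3.0·n: R = (-2.879, 0.8420), P = (2.879, -0.8420). Equal radii place C and Z the same way about W: C = W + 3.0·n = (7.926, 37.79), Z = W − 3.0·n = (13.69, 36.11). So Z.y = 36.11.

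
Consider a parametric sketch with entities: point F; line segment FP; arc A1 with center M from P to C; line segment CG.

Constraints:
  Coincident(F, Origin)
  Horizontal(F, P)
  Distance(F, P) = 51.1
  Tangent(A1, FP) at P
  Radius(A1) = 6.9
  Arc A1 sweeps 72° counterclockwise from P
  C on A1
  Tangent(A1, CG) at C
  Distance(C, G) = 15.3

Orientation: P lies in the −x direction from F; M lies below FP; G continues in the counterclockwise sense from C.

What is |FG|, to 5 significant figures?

65.313

On A1, P sits at bearing 90° from M; a 72° counterclockwise sweep puts C at bearing 162°, so C = M + 6.9·(cos 162°, sin 162°) = (-57.662, -4.7678). Tangency of A1 to CG means the radius MC is perpendicular to CG, so CG runs along (−sin 162°, cos 162°); with |CG| = 15.3, G = (-62.390, -19.319). Then |FG| = |G − F| = 65.313.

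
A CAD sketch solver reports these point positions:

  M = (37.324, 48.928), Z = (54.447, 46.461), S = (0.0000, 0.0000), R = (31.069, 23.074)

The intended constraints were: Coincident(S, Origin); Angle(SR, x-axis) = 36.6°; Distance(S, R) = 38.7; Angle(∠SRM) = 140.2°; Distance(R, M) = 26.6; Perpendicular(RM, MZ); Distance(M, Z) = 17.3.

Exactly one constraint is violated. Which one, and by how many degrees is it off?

Perpendicular(RM, MZ) — off by 5.40°.

S = (0.00, 0.00) ✓; SR at 36.60° ✓; |SR| = 38.70 ✓; ∠SRM = 140.2° ✓; |RM| = 26.60 ✓; ∠(RM, MZ) = 84.60° ✗; |MZ| = 17.30 ✓.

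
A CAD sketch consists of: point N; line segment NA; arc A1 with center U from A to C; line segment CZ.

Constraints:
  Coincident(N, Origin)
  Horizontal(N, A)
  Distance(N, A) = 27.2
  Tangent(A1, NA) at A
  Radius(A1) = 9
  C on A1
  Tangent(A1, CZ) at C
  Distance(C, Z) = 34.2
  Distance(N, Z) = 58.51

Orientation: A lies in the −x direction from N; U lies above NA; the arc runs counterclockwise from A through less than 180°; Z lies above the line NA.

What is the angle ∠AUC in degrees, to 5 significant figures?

128.28°

N is at the origin; NA is horizontal with |NA| = 27.2 and A on the −x side, so A = (-27.200, 0.0000). A1 meets NA tangentially, so UA is at right angles to NA, so U = A + (0, 9) = (-27.200, 9.0000). Since UC ⟂ CZ (tangency), |UZ| = √(9.0² + 34.2²) = 35.364 regardless of where C sits on A1. So Z lies on both circle(N, 58.51) and circle(U, 35.364); the above-NA intersection is Z = (-41.324, 41.421). C is the foot of the tangent from Z: C = (-20.135, 14.576).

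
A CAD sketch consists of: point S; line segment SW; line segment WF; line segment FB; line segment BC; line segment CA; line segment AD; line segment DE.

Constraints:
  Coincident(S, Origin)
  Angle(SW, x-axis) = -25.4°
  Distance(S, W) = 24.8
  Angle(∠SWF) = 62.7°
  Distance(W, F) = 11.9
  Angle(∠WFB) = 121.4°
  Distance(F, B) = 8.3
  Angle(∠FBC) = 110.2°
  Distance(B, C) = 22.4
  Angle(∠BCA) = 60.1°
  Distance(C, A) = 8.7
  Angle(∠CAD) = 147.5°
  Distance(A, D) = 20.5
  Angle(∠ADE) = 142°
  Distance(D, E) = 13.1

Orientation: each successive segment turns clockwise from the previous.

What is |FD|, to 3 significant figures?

9.65

S is at the origin; SW runs at -25.4° with length 24.8, so W = (22.4, -10.6). ∠SWF = 62.7° gives WF at -143° from the x-axis; with |WF| = 11.9, F = (12.9, -17.8). ∠WFB = 121.4° gives FB at 159° from the x-axis; with |FB| = 8.3, B = (5.20, -14.8). ∠FBC = 110.2° gives BC at 88.9° from the x-axis; with |BC| = 22.4, C = (5.63, 7.56). ∠BCA = 60.1° gives CA at -31.0° from the x-axis; with |CA| = 8.7, A = (13.1, 3.08). ∠CAD = 147.5° gives AD at -63.5° from the x-axis; with |AD| = 20.5, D = (22.2, -15.3). Then |FD| = |D − F| = 9.65.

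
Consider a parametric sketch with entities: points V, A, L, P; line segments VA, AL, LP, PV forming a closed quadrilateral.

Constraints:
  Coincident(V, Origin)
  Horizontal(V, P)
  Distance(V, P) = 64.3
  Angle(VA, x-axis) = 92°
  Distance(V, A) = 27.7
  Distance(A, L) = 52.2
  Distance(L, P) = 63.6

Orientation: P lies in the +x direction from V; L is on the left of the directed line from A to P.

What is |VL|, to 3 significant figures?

71.8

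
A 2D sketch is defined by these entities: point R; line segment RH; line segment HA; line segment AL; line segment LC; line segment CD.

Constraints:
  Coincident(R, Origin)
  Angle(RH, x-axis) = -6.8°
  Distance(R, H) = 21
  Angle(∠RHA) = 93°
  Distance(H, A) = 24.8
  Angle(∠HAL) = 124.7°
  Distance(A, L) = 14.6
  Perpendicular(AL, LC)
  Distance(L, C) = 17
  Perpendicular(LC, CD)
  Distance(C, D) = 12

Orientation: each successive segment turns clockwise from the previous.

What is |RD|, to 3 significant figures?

16.2

R is at the origin; RH runs at -6.8° with length 21.0, so H = (20.9, -2.49). ∠RHA = 93.0° gives HA at -93.8° from the x-axis; with |HA| = 24.8, A = (19.2, -27.2). ∠HAL = 124.7° gives AL at -149° from the x-axis; with |AL| = 14.6, L = (6.68, -34.7). AL is perpendicular to LC, so LC runs at 121°; with |LC| = 17.0, C = (-2.05, -20.1). LC ⟂ CD, so CD runs at 30.9°; with |CD| = 12.0, D = (8.25, -14.0). Then |RD| = |D − R| = 16.2.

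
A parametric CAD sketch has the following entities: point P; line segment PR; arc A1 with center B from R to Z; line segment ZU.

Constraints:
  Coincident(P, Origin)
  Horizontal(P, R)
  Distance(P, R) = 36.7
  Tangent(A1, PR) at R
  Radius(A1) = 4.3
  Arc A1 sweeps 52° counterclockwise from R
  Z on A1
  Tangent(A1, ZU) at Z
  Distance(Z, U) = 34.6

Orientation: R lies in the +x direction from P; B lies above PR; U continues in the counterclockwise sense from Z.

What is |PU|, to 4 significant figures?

67.86

P is at the origin; PR is horizontal with |PR| = 36.7 and R on the +x side, so R = (36.70, 0.000). The tangent condition forces BR to be normal to PR, so B = R + (0, 4.3) = (36.70, 4.300). On A1, R sits at bearing -90° from B; a 52° counterclockwise sweep puts Z at bearing -38°, so Z = B + 4.3·(cos -38°, sin -38°) = (40.09, 1.653). The tangent condition forces BZ to be normal to ZU, so ZU runs along (−sin -38°, cos -38°); with |ZU| = 34.6, U = (61.39, 28.92). Then |PU| = |U − P| = 67.86.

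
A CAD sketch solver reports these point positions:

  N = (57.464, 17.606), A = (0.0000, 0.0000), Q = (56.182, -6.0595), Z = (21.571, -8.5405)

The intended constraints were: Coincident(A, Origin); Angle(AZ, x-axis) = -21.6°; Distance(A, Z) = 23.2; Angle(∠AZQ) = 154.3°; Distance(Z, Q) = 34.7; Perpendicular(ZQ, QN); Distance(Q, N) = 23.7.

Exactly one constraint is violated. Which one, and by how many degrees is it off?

Perpendicular(ZQ, QN) — off by 7.20°.

A = (0.00, 0.00) ✓; AZ at -21.60° ✓; |AZ| = 23.20 ✓; ∠AZQ = 154.3° ✓; |ZQ| = 34.70 ✓; ∠(ZQ, QN) = 82.80° ✗; |QN| = 23.70 ✓.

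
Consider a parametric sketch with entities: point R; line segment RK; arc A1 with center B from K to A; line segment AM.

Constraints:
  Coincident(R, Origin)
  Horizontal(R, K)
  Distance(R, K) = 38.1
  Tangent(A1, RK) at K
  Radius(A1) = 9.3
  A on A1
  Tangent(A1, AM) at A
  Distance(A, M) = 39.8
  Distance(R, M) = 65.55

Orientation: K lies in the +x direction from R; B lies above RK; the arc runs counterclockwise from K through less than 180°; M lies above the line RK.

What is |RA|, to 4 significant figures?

48.47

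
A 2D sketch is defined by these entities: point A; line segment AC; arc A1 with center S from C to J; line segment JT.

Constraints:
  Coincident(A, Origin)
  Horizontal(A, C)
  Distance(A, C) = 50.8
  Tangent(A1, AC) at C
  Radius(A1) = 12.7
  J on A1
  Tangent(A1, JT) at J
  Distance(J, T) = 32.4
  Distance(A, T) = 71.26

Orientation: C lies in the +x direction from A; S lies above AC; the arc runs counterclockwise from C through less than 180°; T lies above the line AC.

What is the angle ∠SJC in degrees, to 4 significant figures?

36.27°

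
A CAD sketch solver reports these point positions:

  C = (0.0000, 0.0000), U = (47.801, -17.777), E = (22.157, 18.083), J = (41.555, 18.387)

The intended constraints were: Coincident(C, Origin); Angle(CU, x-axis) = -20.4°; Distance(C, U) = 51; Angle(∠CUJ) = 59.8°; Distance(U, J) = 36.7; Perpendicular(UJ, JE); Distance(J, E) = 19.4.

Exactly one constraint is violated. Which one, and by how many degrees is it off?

Perpendicular(UJ, JE) — off by 8.90°.

C = (0.00, 0.00) ✓; CU at -20.40° ✓; |CU| = 51.00 ✓; ∠CUJ = 59.80° ✓; |UJ| = 36.70 ✓; ∠(UJ, JE) = 81.10° ✗; |JE| = 19.40 ✓.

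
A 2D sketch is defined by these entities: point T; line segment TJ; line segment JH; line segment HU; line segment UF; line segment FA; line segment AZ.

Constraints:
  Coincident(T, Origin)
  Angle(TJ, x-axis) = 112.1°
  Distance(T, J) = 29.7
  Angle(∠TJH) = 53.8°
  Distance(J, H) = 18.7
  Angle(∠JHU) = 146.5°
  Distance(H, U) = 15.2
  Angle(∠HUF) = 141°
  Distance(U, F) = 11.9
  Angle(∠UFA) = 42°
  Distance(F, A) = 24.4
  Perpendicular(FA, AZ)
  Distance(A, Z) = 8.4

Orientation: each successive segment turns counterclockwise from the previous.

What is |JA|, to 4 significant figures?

15.75

∠HUF = 141.0° gives UF at -49.20° from the x-axis; with |UF| = 11.9, F = (-12.75, -12.59). ∠UFA = 42.0° gives FA at 88.80° from the x-axis; with |FA| = 24.4, A = (-12.24, 11.80). Then |JA| = |A − J| = 15.75.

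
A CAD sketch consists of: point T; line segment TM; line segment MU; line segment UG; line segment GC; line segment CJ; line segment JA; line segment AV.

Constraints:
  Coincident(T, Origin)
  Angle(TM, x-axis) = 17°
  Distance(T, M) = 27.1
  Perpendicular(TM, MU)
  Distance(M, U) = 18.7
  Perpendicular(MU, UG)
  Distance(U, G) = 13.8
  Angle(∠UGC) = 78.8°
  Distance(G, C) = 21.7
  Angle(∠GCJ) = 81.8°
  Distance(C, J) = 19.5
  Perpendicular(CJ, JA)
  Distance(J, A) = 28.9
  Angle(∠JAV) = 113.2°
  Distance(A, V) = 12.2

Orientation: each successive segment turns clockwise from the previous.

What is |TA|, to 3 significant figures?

40.8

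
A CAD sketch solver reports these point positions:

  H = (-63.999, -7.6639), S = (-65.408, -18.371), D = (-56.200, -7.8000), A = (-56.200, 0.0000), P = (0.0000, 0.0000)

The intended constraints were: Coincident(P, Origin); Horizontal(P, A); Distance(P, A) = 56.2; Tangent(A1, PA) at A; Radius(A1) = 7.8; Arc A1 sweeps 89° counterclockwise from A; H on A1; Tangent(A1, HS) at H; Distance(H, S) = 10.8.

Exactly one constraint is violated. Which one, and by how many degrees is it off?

Tangent(A1, HS) at H — off by 6.50°.

P = (0.00, 0.00) ✓; P.y = 0.00, A.y = 0.00 ✓; |PA| = 56.20 ✓; ∠(DA, AP) = 90.00° ✓; |DA| = 7.800 ✓; bearing(D→H) − bearing(D→A) = 89.00° ✓; |DH| = 7.800 ✓; ∠(DH, HS) = 96.50° ✗; |HS| = 10.80 ✓.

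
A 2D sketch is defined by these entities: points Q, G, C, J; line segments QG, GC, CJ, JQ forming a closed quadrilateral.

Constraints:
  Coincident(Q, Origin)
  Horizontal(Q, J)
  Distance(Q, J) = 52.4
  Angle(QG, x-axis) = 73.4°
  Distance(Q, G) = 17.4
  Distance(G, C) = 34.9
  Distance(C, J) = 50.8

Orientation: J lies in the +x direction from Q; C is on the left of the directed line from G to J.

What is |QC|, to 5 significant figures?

51.435

Checks: Q = (0.00, 0.00) ✓; |GC| = 34.90 ✓; |CJ| = 50.80 ✓.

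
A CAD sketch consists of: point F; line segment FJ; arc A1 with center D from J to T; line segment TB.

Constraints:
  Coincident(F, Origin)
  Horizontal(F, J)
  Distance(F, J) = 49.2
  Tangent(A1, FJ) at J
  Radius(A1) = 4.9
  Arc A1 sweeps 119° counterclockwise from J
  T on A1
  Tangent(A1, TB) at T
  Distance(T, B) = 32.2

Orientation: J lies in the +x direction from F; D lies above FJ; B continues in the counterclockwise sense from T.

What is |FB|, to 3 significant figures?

51.9

On A1, J sits at bearing -90° from D; a 119° counterclockwise sweep puts T at bearing 29°, so T = D + 4.9·(cos 29°, sin 29°) = (53.5, 7.28). Since A1 is tangent to TB there, DT ⟂ TB, so TB runs along (−sin 29°, cos 29°); with |TB| = 32.2, B = (37.9, 35.4). Then |FB| = |B − F| = 51.9.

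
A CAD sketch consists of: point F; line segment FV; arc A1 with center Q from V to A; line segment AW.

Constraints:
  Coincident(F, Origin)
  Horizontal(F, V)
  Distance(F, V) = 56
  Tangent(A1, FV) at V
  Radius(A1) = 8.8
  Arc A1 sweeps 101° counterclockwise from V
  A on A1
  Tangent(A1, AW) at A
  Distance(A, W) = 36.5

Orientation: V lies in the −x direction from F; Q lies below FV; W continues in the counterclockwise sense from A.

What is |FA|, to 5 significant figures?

65.482

The tangent condition forces QV to be normal to FV, so Q = V + (0, -8.8) = (-56.000, -8.8000). On A1, V sits at bearing 90° from Q; a 101° counterclockwise sweep puts A at bearing 191°, so A = Q + 8.8·(cos 191°, sin 191°) = (-64.638, -10.479). Then |FA| = |A − F| = 65.482.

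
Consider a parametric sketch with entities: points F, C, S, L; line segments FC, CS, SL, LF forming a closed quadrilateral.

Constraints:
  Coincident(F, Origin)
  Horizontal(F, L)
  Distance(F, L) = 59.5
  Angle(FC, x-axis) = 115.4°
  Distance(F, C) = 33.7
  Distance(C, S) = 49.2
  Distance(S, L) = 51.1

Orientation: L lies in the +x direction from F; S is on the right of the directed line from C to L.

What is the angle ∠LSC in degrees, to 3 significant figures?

106°

F is at the origin; F and L share the same y with |FL| = 59.5 and L in +x, so L = (59.5, 0). FC runs at 115.4° with |FC| = 33.7, so C = (-14.5, 30.4). S is determined by |CS| = 49.2 and |SL| = 51.1 together: it lies at the intersection of circle(C, 49.2) and circle(L, 51.1). With |CL| = 80.0, the foot of the radical line on CL is 38.8 from C and the perpendicular offset is √(49.2² − 38.8²) = 30.3. Taking the right-of-CL solution: S = (9.90, -12.3).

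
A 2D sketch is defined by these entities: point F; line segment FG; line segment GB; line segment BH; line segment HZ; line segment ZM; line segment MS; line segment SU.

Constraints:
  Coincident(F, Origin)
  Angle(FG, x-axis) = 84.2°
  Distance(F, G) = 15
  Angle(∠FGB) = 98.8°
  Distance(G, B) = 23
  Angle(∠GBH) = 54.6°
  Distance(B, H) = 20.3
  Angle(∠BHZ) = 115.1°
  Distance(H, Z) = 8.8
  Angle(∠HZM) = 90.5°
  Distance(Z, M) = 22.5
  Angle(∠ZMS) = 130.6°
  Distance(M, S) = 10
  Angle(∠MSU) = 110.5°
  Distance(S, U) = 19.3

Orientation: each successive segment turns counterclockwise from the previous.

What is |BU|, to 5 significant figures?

7.0685

∠ZMS = 130.6° gives MS at 134.60° from the x-axis; with |MS| = 10.0, S = (-9.8963, 30.625). ∠MSU = 110.5° gives SU at -155.90° from the x-axis; with |SU| = 19.3, U = (-27.514, 22.745). Then |BU| = |U − B| = 7.0685.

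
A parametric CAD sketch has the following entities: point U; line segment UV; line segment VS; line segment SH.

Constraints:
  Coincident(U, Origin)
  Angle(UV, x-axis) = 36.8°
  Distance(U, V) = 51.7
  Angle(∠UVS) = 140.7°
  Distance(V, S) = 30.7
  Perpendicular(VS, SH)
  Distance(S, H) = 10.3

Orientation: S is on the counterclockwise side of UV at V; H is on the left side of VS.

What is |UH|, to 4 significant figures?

74.18

∠UVS = 140.7°, so VS runs at 36.8° + (180° − 140.7°) = 76.10° from the x-axis; with |VS| = 30.7, S = V + 30.7·(cos 76.10°, sin 76.10°) = (48.77, 60.77). VS is perpendicular to SH; with |SH| = 10.3 on the left of VS, H = S + 10.3·(-0.9707, 0.2402) = (38.77, 63.24). Then |UH| = |H − U| = 74.18.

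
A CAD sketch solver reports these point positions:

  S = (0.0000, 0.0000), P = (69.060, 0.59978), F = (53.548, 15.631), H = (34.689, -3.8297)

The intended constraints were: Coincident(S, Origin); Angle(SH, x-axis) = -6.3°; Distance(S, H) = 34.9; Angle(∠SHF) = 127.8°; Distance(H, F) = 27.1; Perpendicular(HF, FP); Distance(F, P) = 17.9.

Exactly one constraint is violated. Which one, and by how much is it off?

Distance(F, P) = 17.9 — off by 3.70.

S = (0.00, 0.00) ✓; SH at -6.300° ✓; |SH| = 34.90 ✓; ∠SHF = 127.8° ✓; |HF| = 27.10 ✓; ∠(HF, FP) = 90.00° ✓; |FP| = 21.60 ✗.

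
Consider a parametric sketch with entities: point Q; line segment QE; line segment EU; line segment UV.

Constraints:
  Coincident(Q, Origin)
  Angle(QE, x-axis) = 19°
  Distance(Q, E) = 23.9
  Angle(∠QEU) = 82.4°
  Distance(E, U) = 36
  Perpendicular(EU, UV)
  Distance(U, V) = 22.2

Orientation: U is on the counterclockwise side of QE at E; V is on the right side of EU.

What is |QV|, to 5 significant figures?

56.430

Q is at the origin; QE runs at 19.0° with length 23.9, so E = 23.9·(cos 19.0°, sin 19.0°) = (22.598, 7.7811). ∠QEU = 82.4°, so EU runs at 19.0° + (180° − 82.4°) = 116.60° from the x-axis; with |EU| = 36.0, U = E + 36.0·(cos 116.60°, sin 116.60°) = (6.4786, 39.971). The perpendicularity gives UV at right angles to EU; with |UV| = 22.2 on the right of EU, V = U + 22.2·(0.89415, 0.44776) = (26.329, 49.911). Then |QV| = |V − Q| = 56.430.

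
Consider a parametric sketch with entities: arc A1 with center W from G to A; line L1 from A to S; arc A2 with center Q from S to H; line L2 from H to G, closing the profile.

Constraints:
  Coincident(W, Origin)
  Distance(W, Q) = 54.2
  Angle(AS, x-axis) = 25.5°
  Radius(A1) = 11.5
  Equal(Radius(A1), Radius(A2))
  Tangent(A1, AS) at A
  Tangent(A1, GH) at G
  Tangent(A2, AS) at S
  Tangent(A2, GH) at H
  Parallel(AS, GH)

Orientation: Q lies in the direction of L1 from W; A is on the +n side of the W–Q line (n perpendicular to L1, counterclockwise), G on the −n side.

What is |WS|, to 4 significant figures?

55.41

The slot axis is L1's direction at 25.5°, so u = (cos 25.5°, sin 25.5°) = (0.9026, 0.4305) and n = (−sin 25.5°, cos 25.5°) = (-0.4305, 0.9026). W is at the origin and Q lies 54.2 along u from W, so Q = 54.2·u = (48.92, 23.33). Tangency of A1 to both parallel lines with radius 11.5 puts A and G at W ± 11.5·n: A = (-4.951, 10.38), G = (4.951, -10.38). Equal radii place S and H the same way about Q: S = Q + 11.5·n = (43.97, 33.71), H = Q − 11.5·n = (53.87, 12.95). Then |WS| = |S − W| = 55.41.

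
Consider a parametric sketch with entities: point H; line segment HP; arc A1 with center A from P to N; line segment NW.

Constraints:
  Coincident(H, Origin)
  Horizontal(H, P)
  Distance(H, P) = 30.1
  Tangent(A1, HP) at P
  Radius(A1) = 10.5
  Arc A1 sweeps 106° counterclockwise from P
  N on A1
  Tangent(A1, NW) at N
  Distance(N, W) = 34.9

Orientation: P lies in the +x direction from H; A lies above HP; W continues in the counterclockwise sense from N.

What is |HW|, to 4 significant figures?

56.02

H is at the origin; H and P share the same y with |HP| = 30.1 and P on the +x side, so P = (30.10, 0.000). The tangent condition forces AP to be normal to HP, so A = P + (0, 10.5) = (30.10, 10.50). On A1, P sits at bearing -90° from A; a 106° counterclockwise sweep puts N at bearing 16°, so N = A + 10.5·(cos 16°, sin 16°) = (40.19, 13.39). The tangent condition forces AN to be normal to NW, so NW runs along (−sin 16°, cos 16°); with |NW| = 34.9, W = (30.57, 46.94). Then |HW| = |W − H| = 56.02.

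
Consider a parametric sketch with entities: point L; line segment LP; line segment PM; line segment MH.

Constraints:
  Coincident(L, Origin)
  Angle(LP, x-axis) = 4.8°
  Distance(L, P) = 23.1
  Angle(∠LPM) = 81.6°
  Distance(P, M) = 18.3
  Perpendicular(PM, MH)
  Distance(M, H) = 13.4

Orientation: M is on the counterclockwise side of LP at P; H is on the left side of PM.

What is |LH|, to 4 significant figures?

17.67

L is at the origin; LP runs at 4.8° with length 23.1, so P = 23.1·(cos 4.8°, sin 4.8°) = (23.02, 1.933). ∠LPM = 81.6°, so PM runs at 4.8° + (180° − 81.6°) = 103.2° from the x-axis; with |PM| = 18.3, M = P + 18.3·(cos 103.2°, sin 103.2°) = (18.84, 19.75). PM ⟂ MH; with |MH| = 13.4 on the left of PM, H = M + 13.4·(-0.9736, -0.2284) = (5.794, 16.69). Then |LH| = |H − L| = 17.67.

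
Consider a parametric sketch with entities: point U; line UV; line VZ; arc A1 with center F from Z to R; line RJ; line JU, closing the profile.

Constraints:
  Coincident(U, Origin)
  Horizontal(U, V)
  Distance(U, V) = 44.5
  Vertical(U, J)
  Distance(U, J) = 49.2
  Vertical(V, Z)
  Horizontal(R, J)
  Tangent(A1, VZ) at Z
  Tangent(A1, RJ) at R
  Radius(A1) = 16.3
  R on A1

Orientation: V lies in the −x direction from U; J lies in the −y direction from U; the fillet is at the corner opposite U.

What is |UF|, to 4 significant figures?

43.33

U and J share the same x with |UJ| = 49.2 and J on the −y side, so J = (0.000, -49.20). The virtual corner opposite U is at (-44.50, -49.20). Since A1 is tangent to VZ there, FZ ⟂ VZ and A1 meets RJ tangentially, so FR is at right angles to RJ, with radius 16.3, so the center F sits 16.3 in from both sides at F = (-28.20, -32.90). Then |UF| = |F − U| = 43.33.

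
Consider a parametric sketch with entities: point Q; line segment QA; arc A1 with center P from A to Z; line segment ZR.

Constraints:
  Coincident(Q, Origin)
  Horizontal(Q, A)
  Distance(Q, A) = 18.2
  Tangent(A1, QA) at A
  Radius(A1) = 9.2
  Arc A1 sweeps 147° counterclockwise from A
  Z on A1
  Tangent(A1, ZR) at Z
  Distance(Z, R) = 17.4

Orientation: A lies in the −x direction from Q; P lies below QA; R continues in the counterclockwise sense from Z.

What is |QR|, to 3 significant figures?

27.8

Q is at the origin; Q and A share the same y with |QA| = 18.2 and A on the −x side, so A = (-18.2, 0.00). A1 meets QA tangentially, so PA is at right angles to QA, so P = A + (0, -9.2) = (-18.2, -9.20). On A1, A sits at bearing 90° from P; a 147° counterclockwise sweep puts Z at bearing 237°, so Z = P + 9.2·(cos 237°, sin 237°) = (-23.2, -16.9). The tangent condition forces PZ to be normal to ZR, so ZR runs along (−sin 237°, cos 237°); with |ZR| = 17.4, R = (-8.62, -26.4). Then |QR| = |R − Q| = 27.8.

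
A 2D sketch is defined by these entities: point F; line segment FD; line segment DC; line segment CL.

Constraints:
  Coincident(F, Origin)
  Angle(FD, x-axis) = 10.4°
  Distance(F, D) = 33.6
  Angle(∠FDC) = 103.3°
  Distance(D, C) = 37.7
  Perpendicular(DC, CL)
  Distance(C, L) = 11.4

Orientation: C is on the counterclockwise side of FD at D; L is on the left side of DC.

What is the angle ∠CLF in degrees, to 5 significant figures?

115.12°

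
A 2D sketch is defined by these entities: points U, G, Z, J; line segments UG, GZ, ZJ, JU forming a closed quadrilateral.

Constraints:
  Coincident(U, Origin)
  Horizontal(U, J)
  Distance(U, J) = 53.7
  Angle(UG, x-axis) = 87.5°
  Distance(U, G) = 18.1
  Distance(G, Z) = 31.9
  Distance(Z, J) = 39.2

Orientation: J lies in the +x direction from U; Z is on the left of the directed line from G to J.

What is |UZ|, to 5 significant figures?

43.168

Checks: |GZ| = 31.90 ✓; |ZJ| = 39.20 ✓.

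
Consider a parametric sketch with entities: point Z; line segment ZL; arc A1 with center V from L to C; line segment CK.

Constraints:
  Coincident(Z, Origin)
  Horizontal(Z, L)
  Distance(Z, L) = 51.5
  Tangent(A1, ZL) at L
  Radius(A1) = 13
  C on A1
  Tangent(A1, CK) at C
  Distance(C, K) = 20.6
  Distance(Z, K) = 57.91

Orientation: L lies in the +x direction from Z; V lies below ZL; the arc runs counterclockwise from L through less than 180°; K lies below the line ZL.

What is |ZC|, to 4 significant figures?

42.49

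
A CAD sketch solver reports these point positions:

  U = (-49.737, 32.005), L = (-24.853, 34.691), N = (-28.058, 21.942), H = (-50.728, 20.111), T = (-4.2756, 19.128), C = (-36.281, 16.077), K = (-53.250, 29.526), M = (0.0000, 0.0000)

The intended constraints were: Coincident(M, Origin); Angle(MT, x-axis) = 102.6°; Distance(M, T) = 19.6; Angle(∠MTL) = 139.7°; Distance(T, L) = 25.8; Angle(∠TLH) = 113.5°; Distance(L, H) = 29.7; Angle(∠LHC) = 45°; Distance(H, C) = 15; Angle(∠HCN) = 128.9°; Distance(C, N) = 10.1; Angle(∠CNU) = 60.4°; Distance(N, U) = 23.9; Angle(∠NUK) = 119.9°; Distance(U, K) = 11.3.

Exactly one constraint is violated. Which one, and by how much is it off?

Distance(U, K) = 11.3 — off by 7.00.

M = (0.00, 0.00) ✓; MT at 102.6° ✓; |MT| = 19.60 ✓; ∠MTL = 139.7° ✓; |TL| = 25.80 ✓; ∠TLH = 113.5° ✓; |LH| = 29.70 ✓; ∠LHC = 45.00° ✓; |HC| = 15.00 ✓; ∠HCN = 128.9° ✓; |CN| = 10.10 ✓; ∠CNU = 60.40° ✓; |NU| = 23.90 ✓; ∠NUK = 119.9° ✓; |UK| = 4.300 ✗.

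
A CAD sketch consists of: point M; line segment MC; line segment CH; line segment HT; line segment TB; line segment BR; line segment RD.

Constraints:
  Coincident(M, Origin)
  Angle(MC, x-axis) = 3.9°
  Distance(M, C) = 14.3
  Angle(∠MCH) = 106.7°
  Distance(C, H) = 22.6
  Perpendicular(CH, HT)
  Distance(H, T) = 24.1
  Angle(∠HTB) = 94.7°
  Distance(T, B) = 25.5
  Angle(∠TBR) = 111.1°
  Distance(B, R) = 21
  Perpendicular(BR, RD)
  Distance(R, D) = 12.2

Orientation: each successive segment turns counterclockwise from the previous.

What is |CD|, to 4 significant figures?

2.199

∠TBR = 111.1° gives BR at -38.60° from the x-axis; with |BR| = 21.0, R = (4.517, -9.071). BR ⟂ RD, so RD runs at 51.40°; with |RD| = 12.2, D = (12.13, 0.4636). Then |CD| = |D − C| = 2.199.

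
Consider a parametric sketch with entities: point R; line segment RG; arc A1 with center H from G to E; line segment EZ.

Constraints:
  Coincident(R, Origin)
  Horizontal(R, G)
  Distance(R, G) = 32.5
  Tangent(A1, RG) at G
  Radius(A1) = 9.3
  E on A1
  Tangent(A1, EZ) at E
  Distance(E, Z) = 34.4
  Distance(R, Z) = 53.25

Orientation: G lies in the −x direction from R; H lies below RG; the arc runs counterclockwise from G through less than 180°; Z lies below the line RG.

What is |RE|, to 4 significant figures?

43.08

Checks: |HE| = 9.300 ✓; ∠(HE, EZ) = 90.00° ✓; |EZ| = 34.40 ✓; |RZ| = 53.25 ✓.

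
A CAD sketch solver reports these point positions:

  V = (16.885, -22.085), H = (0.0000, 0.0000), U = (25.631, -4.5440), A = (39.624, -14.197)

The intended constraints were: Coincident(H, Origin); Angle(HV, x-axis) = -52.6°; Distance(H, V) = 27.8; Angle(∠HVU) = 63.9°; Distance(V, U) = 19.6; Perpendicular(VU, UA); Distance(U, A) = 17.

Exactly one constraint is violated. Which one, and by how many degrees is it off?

Perpendicular(VU, UA) — off by 8.10°.

H = (0.00, 0.00) ✓; HV at -52.60° ✓; |HV| = 27.80 ✓; ∠HVU = 63.90° ✓; |VU| = 19.60 ✓; ∠(VU, UA) = 98.10° ✗; |UA| = 17.00 ✓.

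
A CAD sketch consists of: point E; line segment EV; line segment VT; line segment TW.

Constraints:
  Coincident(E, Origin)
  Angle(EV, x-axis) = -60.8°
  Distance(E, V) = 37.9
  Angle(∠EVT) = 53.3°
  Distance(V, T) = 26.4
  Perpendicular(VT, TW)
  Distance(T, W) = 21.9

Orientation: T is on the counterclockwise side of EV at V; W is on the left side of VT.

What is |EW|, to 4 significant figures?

9.279

E is at the origin; EV runs at -60.8° with length 37.9, so V = 37.9·(cos -60.8°, sin -60.8°) = (18.49, -33.08). ∠EVT = 53.3°, so VT runs at -60.8° + (180° − 53.3°) = 65.90° from the x-axis; with |VT| = 26.4, T = V + 26.4·(cos 65.90°, sin 65.90°) = (29.27, -8.985). The perpendicularity gives TW at right angles to VT; with |TW| = 21.9 on the left of VT, W = T + 21.9·(-0.9128, 0.4083) = (9.279, -0.04249). Then |EW| = |W − E| = 9.279.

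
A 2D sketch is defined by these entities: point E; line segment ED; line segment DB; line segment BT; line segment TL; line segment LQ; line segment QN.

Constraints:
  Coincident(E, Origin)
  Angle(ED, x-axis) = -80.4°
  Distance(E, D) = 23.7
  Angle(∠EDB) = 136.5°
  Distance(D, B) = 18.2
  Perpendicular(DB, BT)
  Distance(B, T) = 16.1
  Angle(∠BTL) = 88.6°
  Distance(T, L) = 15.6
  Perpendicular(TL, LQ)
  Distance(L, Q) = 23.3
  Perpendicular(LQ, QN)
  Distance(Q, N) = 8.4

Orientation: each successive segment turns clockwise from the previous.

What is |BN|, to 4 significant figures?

9.912

E is at the origin; ED runs at -80.4° with length 23.7, so D = (3.952, -23.37). ∠EDB = 136.5° gives DB at -123.9° from the x-axis; with |DB| = 18.2, B = (-6.199, -38.47). The perpendicularity gives BT at right angles to DB, so BT runs at 146.1°; with |BT| = 16.1, T = (-19.56, -29.49). ∠BTL = 88.6° gives TL at 54.70° from the x-axis; with |TL| = 15.6, L = (-10.55, -16.76). TL ⟂ LQ, so LQ runs at -35.30°; with |LQ| = 23.3, Q = (8.469, -30.23). LQ ⟂ QN, so QN runs at -125.3°; with |QN| = 8.4, N = (3.615, -37.08). Then |BN| = |N − B| = 9.912.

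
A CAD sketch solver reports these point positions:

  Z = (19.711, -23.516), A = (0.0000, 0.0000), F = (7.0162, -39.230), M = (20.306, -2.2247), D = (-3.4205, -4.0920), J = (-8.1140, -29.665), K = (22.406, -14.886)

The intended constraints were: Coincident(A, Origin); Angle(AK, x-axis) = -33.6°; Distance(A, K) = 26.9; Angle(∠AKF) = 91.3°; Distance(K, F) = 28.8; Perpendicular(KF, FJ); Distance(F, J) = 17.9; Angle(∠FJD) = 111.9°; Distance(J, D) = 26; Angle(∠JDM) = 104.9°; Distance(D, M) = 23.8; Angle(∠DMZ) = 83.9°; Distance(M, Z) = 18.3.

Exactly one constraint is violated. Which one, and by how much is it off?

Distance(M, Z) = 18.3 — off by 3.00.

A = (0.00, 0.00) ✓; AK at -33.60° ✓; |AK| = 26.90 ✓; ∠AKF = 91.30° ✓; |KF| = 28.80 ✓; ∠(KF, FJ) = 90.00° ✓; |FJ| = 17.90 ✓; ∠FJD = 111.9° ✓; |JD| = 26.00 ✓; ∠JDM = 104.9° ✓; |DM| = 23.80 ✓; ∠DMZ = 83.90° ✓; |MZ| = 21.30 ✗.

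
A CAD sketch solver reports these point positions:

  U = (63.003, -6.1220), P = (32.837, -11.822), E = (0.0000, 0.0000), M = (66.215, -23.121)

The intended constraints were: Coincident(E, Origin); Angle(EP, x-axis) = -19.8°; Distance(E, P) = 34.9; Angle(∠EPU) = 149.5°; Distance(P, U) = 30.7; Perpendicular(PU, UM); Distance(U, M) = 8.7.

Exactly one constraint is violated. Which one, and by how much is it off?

Distance(U, M) = 8.7 — off by 8.60.

E = (0.00, 0.00) ✓; EP at -19.80° ✓; |EP| = 34.90 ✓; ∠EPU = 149.5° ✓; |PU| = 30.70 ✓; ∠(PU, UM) = 90.00° ✓; |UM| = 17.30 ✗.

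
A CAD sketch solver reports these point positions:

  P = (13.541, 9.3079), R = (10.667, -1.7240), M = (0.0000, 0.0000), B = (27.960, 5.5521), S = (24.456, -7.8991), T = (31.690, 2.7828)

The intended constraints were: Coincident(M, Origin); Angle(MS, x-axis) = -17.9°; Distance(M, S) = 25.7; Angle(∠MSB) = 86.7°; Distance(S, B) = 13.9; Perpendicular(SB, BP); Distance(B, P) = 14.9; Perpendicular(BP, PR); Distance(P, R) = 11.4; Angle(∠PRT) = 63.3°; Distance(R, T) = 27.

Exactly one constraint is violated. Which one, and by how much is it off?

Distance(R, T) = 27 — off by 5.50.

M = (0.00, 0.00) ✓; MS at -17.90° ✓; |MS| = 25.70 ✓; ∠MSB = 86.70° ✓; |SB| = 13.90 ✓; ∠(SB, BP) = 90.00° ✓; |BP| = 14.90 ✓; ∠(BP, PR) = 90.00° ✓; |PR| = 11.40 ✓; ∠PRT = 63.30° ✓; |RT| = 21.50 ✗.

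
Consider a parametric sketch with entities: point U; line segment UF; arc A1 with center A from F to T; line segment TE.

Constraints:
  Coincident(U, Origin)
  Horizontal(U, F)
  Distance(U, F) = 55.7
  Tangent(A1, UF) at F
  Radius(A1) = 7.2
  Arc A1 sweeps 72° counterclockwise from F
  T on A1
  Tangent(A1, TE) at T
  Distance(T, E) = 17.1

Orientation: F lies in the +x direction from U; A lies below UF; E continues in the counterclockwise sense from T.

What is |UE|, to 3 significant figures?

48.5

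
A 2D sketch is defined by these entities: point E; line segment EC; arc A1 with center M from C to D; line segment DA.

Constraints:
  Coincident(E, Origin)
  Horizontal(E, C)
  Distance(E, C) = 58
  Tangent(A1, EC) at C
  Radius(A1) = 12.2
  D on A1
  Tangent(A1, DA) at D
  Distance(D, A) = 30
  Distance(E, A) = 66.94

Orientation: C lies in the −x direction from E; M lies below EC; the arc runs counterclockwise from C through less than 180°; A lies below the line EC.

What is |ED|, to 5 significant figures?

70.637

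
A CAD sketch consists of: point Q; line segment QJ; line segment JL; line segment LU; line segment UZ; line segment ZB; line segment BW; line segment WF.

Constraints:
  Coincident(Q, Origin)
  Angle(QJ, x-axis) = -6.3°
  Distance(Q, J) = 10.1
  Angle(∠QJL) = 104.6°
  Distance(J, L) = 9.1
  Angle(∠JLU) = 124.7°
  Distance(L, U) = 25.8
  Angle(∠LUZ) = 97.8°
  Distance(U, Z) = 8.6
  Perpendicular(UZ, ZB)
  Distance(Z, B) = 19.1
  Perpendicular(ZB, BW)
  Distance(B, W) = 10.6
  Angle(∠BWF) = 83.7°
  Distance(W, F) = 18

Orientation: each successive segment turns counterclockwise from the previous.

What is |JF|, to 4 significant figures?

30.67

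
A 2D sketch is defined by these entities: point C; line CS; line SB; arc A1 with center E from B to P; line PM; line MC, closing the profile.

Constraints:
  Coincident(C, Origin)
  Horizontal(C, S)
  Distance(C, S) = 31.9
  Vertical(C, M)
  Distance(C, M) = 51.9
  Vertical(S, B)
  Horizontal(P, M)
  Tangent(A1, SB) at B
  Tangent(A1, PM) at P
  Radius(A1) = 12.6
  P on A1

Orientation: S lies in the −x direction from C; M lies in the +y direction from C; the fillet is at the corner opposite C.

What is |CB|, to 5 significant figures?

50.617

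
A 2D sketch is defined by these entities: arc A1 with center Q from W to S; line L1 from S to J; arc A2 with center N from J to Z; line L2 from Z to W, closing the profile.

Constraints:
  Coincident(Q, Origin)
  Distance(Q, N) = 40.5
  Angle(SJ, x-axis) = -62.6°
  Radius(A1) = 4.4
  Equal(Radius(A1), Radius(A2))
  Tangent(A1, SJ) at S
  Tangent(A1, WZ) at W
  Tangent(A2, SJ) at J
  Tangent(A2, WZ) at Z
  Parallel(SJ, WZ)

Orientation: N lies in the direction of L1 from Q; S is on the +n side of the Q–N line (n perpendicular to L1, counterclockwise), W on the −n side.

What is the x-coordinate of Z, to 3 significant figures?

14.7

The slot axis is L1's direction at -62.6°, so u = (cos -62.6°, sin -62.6°) = (0.460, -0.888) and n = (−sin -62.6°, cos -62.6°) = (0.888, 0.460). Q is at the origin and N lies 40.5 along u from Q, so N = 40.5·u = (18.6, -36.0). Tangency of A1 to both parallel lines with radius 4.4 puts S and W at Q ± 4.4·n: S = (3.91, 2.02), W = (-3.91, -2.02). Equal radii place J and Z the same way about N: J = N + 4.4·n = (22.5, -33.9), Z = N − 4.4·n = (14.7, -38.0). So Z.x = 14.7.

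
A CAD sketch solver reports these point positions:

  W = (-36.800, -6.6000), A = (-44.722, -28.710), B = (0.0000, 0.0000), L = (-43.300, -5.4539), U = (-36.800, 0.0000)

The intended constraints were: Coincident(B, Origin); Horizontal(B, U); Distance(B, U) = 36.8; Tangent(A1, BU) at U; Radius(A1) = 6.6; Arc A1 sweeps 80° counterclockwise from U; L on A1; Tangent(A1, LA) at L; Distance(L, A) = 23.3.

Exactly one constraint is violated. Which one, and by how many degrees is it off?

Tangent(A1, LA) at L — off by 6.50°.

B = (0.00, 0.00) ✓; B.y = 0.00, U.y = 0.00 ✓; |BU| = 36.80 ✓; ∠(WU, UB) = 90.00° ✓; |WU| = 6.600 ✓; bearing(W→L) − bearing(W→U) = 80.00° ✓; |WL| = 6.600 ✓; ∠(WL, LA) = 83.50° ✗; |LA| = 23.30 ✓.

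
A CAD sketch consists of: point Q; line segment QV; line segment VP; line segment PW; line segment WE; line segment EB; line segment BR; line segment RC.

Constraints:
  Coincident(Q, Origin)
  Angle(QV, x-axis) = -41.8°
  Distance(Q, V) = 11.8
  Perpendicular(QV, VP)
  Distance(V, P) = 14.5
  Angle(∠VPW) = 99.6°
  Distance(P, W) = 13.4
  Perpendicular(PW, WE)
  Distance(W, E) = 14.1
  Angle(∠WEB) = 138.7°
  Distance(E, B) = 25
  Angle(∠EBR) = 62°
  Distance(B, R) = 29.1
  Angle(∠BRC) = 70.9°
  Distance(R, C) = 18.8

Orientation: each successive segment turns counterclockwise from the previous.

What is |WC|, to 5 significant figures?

9.5009

Q is at the origin; QV runs at -41.8° with length 11.8, so V = (8.7966, -7.8651). QV is perpendicular to VP, so VP runs at 48.200°; with |VP| = 14.5, P = (18.461, 2.9443). ∠VPW = 99.6° gives PW at 128.60° from the x-axis; with |PW| = 13.4, W = (10.101, 13.417). The perpendicularity gives WE at right angles to PW, so WE runs at -141.40°; with |WE| = 14.1, E = (-0.91809, 4.6200). ∠WEB = 138.7° gives EB at -100.10° from the x-axis; with |EB| = 25.0, B = (-5.3023, -19.993). ∠EBR = 62.0° gives BR at 17.900° from the x-axis; with |BR| = 29.1, R = (22.389, -11.049). ∠BRC = 70.9° gives RC at 127.00° from the x-axis; with |RC| = 18.8, C = (11.075, 3.9658). Then |WC| = |C − W| = 9.5009.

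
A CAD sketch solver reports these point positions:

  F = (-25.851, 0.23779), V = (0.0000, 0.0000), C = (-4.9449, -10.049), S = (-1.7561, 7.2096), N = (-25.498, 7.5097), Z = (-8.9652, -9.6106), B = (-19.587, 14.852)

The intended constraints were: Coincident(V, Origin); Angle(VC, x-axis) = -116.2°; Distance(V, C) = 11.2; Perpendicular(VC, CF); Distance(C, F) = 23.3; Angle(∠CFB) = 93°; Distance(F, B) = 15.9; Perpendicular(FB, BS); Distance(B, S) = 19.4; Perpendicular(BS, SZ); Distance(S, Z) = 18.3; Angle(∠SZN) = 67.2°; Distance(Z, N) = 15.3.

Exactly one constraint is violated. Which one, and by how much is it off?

Distance(Z, N) = 15.3 — off by 8.50.

V = (0.00, 0.00) ✓; VC at -116.2° ✓; |VC| = 11.20 ✓; ∠(VC, CF) = 90.00° ✓; |CF| = 23.30 ✓; ∠CFB = 93.00° ✓; |FB| = 15.90 ✓; ∠(FB, BS) = 90.00° ✓; |BS| = 19.40 ✓; ∠(BS, SZ) = 90.00° ✓; |SZ| = 18.30 ✓; ∠SZN = 67.20° ✓; |ZN| = 23.80 ✗.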